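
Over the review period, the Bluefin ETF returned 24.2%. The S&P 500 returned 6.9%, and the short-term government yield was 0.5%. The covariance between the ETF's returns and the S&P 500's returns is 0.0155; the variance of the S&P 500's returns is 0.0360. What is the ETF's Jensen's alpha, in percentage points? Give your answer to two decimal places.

β = Cov / Var = 0.0155 / 0.0360 = 0.4306
E[R] = Rf + β(Rm − Rf) = 0.5% + 0.4306 × (6.9% − 0.5%) = 3.2558%
α = Rp − E[R] = 24.2% − 3.2558% = 20.9442

20.94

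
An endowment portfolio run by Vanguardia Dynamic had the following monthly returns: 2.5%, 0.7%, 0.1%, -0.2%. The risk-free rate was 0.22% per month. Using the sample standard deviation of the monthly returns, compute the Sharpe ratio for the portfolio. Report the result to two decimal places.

r̄ = (2.5 + 0.7 + 0.1 − 0.2) / 4 = 3.10 / 4 = 0.7750%
Σ(r − r̄)² = (2.5 − 0.7750)² + (0.7 − 0.7750)² + … = 4.3875
sample σ = √(4.3875 / 3) = √1.4625 = 1.2093%
Sharpe = (r̄ − rf) / σ = (0.7750 − 0.22) / 1.2093 = 0.5550 / 1.2093 = 0.4589

0.46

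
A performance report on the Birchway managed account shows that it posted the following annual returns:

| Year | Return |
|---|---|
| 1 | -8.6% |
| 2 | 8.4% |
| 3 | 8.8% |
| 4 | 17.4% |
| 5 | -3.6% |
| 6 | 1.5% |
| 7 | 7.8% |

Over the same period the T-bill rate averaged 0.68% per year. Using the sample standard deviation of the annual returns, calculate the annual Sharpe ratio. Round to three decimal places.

0.441

r̄ = (-8.6 + 8.4 + 8.8 + 17.4 − 3.6 + 1.5 + 7.8) / 7 = 4.5286%
Σ(r − r̄)² = (-8.6 − 4.5286)² + (8.4 − 4.5286)² + (8.8 − 4.5286)² + … = 457.2143
sample σ = √(457.2143 / 6) = √76.2024 = 8.7294%
Sharpe = (r̄ − rf) / σ = (4.5286 − 0.68) / 8.7294 = 3.8486 / 8.7294 = 0.4409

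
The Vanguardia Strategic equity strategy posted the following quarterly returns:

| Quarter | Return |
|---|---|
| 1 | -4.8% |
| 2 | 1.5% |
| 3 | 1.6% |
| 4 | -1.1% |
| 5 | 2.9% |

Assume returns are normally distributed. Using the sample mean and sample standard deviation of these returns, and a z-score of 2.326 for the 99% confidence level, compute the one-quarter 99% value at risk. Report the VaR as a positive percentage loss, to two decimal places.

Mean return μ = 0.10 / 5 = 0.0200%
Sample σ = √[Σ(r − μ)² / 4] = √[37.4680 / 4] = √9.3670 = 3.0606%
VaR = −(μ − z·σ) = −(0.0200 − 2.326 × 3.0606) = −(-7.0990) = 7.0990%

7.10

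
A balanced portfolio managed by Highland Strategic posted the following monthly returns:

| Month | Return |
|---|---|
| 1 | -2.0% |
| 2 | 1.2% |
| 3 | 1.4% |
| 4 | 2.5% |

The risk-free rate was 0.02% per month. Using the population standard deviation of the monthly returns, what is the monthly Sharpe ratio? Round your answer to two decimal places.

μ = (-2 + 1.2 + 1.4 + 2.5) / 4 = 3.10 / 4 = 0.7750%
Σ(r − μ)² = (-2 − 0.7750)² + (1.2 − 0.7750)² + … = 11.2475
population σ = √(11.2475 / 4) = √2.8119 = 1.6769%
Sharpe = (μ − rf) / σ = (0.7750 − 0.02) / 1.6769 = 0.7550 / 1.6769 = 0.4502

0.45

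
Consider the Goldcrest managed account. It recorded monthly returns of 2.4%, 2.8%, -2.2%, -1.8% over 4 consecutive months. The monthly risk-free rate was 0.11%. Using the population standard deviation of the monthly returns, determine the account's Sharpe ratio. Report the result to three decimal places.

0.082

r̄ = (2.4 + 2.8 − 2.2 − 1.8) / 4 = 1.20 / 4 = 0.3000%
Population σ = √[Σ(r − r̄)² / 4] = √[21.3200 / 4] = √5.3300 = 2.3087%
Sharpe = (r̄ − rf) / σ = (0.3000 − 0.11) / 2.3087 = 0.1900 / 2.3087 = 0.0823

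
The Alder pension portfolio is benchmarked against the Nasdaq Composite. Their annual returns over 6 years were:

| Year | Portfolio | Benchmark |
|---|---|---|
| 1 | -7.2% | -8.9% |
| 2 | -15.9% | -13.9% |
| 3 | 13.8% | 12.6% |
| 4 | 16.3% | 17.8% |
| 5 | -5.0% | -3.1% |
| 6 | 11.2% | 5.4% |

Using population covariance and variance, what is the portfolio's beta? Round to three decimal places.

r̄p = 2.2000%,  r̄m = 1.6500%
Cov = Σ(rp − r̄p)(rm − r̄m) / 6 = 133.8850
Var(rm) = Σ(rm − r̄m)² / 6 = 128.4092
β = Cov / Var = 133.8850 / 128.4092 = 1.0426

1.043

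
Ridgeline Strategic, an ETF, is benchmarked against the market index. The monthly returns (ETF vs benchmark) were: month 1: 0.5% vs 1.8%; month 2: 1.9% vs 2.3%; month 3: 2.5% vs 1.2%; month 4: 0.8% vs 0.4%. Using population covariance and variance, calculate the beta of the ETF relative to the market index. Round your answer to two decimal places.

r̄p = 1.4250%,  r̄m = 1.4250%
Cov = Σ(rp − r̄p)(rm − r̄m) / 4 = 0.1169
Var(rm) = Σ(rm − r̄m)² / 4 = 0.5019
β = Cov / Var = 0.1169 / 0.5019 = 0.2329

0.23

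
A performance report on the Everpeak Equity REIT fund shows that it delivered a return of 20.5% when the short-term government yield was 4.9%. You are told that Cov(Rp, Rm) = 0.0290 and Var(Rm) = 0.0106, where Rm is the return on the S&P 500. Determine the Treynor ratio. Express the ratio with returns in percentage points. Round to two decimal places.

β = Cov / Var = 0.0290 / 0.0106 = 2.7358
Treynor = (Rp − Rf) / β = (20.5% − 4.9%) / 2.7358 = 15.60 / 2.7358 = 5.7022

5.70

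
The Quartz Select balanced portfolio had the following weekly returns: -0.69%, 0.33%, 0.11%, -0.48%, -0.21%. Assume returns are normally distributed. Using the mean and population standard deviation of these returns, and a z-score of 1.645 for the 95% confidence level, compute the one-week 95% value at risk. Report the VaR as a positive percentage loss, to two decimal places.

Mean return r̄ = -0.940 / 5 = -0.1880%
Σ(r − r̄)² = 0.6949; population σ = √(0.6949/5) = 0.3728%
VaR = −(r̄ − z·σ) = −(-0.1880 − 1.645 × 0.3728) = −(-0.8013) = 0.8013%

0.80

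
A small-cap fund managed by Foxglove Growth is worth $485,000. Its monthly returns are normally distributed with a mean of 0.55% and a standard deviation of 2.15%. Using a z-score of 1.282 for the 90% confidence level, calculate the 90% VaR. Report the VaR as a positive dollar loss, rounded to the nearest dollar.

Return at the 90% tail: μ − z·σ = 0.55% − 1.282 × 2.15% = 0.55 − 2.7563 = -2.2063%
VaR = −(-2.2063%) × $485,000 = 2.2063% × $485,000 = $10,701

$10,701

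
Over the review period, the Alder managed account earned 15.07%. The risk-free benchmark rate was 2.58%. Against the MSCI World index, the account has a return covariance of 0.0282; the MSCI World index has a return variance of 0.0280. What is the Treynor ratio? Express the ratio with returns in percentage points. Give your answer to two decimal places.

β = Cov / Var = 0.0282 / 0.0280 = 1.0071
Treynor = (Rp − Rf) / β = (15.07% − 2.58%) / 1.0071 = 12.49 / 1.0071 = 12.4019

12.40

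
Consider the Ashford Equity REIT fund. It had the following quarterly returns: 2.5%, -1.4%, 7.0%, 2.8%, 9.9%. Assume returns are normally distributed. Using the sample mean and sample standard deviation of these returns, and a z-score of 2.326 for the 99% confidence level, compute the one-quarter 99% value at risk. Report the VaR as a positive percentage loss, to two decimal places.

r̄ = (2.5 − 1.4 + 7 + 2.8 + 9.9) / 5 = 20.80 / 5 = 4.1600%
Sample std dev = √[76.5320 / 4] = 4.3741%
VaR = −(r̄ − z·σ) = −(4.1600 − 2.326 × 4.3741) = −(-6.0142) = 6.0142%

6.01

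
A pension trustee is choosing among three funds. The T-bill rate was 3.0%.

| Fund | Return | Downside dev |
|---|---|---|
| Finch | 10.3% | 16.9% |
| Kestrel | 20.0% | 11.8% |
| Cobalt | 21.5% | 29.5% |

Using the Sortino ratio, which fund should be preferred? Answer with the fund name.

Finch: Sortino ratio = (10.3% − 3.0%) / 16.9% = 0.432
Kestrel: Sortino ratio = (20.0% − 3.0%) / 11.8% = 1.441
Cobalt: Sortino ratio = (21.5% − 3.0%) / 29.5% = 0.627
Highest: Kestrel (1.441).

Kestrel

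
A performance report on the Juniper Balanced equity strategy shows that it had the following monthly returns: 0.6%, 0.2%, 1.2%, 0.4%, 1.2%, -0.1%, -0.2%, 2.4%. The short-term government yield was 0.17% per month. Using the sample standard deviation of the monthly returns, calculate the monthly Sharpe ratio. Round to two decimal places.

0.63

Mean return r̄ = 5.70 / 8 = 0.7125%
Sample std dev = √[5.1888 / 7] = 0.8610%
Sharpe = (r̄ − rf) / σ = (0.7125 − 0.17) / 0.8610 = 0.5425 / 0.8610 = 0.6301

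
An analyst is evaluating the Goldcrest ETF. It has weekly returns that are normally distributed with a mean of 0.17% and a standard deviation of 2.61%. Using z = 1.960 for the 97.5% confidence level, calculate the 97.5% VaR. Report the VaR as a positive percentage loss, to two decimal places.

VaR (as % loss) = −(μ − z·σ) = −(0.17% − 1.960 × 2.61%) = −(-4.9456%) = 4.9456%

4.95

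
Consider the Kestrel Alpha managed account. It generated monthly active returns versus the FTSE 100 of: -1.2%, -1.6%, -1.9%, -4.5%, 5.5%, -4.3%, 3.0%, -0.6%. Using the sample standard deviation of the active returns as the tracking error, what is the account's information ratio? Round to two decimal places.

-0.20

Mean return r̄ = -5.60 / 8 = -0.7000%
Σ(r − r̄)² = (-1.2 − (-0.7000))² + (-1.6 − (-0.7000))² + … = 82.0400
σ = √[82.0400 / 7] = 3.4234%
IR = r̄ / tracking error = -0.7000 / 3.4234 = -0.2045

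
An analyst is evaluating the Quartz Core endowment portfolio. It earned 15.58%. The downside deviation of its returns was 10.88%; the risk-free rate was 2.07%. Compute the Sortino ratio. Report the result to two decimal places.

Sortino = (Rp − Rf) / σd = (15.58% − 2.07%) / 10.88% = 13.51% / 10.88% = 1.2417

1.24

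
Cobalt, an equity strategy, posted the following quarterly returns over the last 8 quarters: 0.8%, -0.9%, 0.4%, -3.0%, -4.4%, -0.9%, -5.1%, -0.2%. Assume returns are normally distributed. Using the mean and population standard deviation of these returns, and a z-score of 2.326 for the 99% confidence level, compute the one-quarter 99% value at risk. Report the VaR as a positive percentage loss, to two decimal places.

6.51

r̄ = (0.8 − 0.9 + 0.4 − 3 − 4.4 − 0.9 − 5.1 − 0.2) / 8 = -13.30 / 8 = -1.6625%
Population std dev = √[34.7188 / 8] = 2.0832%
VaR = −(r̄ − z·σ) = −(-1.6625 − 2.326 × 2.0832) = −(-6.5080) = 6.5080%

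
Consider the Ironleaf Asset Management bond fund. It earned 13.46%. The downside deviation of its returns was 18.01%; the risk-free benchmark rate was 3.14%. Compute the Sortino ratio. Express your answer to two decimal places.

Sortino = (Rp − Rf) / σd = (13.46% − 3.14%) / 18.01% = 10.32% / 18.01% = 0.5730

0.57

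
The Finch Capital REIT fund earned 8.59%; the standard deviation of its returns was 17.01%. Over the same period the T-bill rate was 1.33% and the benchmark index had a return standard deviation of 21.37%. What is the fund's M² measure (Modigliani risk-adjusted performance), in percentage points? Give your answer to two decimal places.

Sharpe = (Rp − Rf) / σp = (8.59% − 1.33%) / 17.01% = 0.4268
M² = Rf + Sharpe × σm = 1.33% + 0.4268 × 21.37% = 10.4507%

10.45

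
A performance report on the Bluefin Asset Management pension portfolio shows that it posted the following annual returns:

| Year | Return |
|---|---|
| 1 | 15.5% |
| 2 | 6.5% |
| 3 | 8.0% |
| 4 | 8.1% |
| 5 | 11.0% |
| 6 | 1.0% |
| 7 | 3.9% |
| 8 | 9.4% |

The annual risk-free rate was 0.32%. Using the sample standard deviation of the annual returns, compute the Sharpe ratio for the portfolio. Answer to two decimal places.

Mean return r̄ = 63.40 / 8 = 7.9250%
Sample σ = √[Σ(r − r̄)² / 7] = √[135.2350 / 7] = √19.3193 = 4.3954%
Sharpe = (r̄ − rf) / σ = (7.9250 − 0.32) / 4.3954 = 7.6050 / 4.3954 = 1.7302

1.73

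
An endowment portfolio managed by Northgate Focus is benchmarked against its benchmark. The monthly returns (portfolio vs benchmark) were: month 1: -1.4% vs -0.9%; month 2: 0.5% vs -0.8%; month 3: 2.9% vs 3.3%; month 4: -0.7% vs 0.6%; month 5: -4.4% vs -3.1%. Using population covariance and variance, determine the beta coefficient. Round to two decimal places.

r̄p = -0.6200%,  r̄m = -0.1800%
Cov = Σ(rp − r̄p)(rm − r̄m) / 5 = 4.6184
Var(rm) = Σ(rm − r̄m)² / 5 = 4.4296
β = Cov / Var = 4.6184 / 4.4296 = 1.0426

1.04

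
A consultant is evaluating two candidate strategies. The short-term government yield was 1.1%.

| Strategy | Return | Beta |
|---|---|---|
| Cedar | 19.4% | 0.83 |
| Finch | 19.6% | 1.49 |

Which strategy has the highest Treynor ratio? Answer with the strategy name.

Cedar: Treynor = (19.4% − 1.1%) / 0.83 = 22.048
Finch: Treynor = (19.6% − 1.1%) / 1.49 = 12.416
Highest: Cedar (22.048).

Cedar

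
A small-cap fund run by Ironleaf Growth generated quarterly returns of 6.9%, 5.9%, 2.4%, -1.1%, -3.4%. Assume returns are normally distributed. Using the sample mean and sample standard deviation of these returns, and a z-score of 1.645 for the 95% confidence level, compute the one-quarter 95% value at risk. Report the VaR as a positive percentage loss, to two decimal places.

5.13

Mean return r̄ = 10.70 / 5 = 2.1400%
Sample σ = √[Σ(r − r̄)² / 4] = √[78.0520 / 4] = √19.5130 = 4.4174%
VaR = −(r̄ − z·σ) = −(2.1400 − 1.645 × 4.4174) = −(-5.1266) = 5.1266%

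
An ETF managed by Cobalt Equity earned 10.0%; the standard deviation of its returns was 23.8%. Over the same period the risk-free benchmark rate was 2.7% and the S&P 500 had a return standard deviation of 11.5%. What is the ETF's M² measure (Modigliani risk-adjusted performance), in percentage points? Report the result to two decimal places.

6.23

Sharpe = (Rp − Rf) / σp = (10.0% − 2.7%) / 23.8% = 0.3067
M² = Rf + Sharpe × σm = 2.7% + 0.3067 × 11.5% = 6.2271%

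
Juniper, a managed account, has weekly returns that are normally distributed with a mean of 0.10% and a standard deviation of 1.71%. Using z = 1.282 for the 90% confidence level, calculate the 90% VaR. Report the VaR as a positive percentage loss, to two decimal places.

VaR (as % loss) = −(μ − z·σ) = −(0.10% − 1.282 × 1.71%) = −(-2.09222%) = 2.09222%

2.09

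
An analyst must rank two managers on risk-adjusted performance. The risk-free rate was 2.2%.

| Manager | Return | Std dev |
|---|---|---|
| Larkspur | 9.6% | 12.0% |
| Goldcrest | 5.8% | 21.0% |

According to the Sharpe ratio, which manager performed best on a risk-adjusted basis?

Larkspur

Larkspur: Sharpe ratio = (9.6% − 2.2%) / 12.0% = 0.617
Goldcrest: Sharpe ratio = (5.8% − 2.2%) / 21.0% = 0.171
Highest: Larkspur (0.617).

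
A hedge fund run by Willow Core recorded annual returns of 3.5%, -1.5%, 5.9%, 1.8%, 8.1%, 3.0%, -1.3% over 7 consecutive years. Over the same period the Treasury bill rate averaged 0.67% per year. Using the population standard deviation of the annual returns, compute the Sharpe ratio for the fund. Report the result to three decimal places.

Mean return r̄ = 19.50 / 7 = 2.7857%
Σ(r − r̄)² = (3.5 − 2.7857)² + (-1.5 − 2.7857)² + … = 74.5286
σ = √[74.5286 / 7] = 3.2630%
Sharpe = (r̄ − rf) / σ = (2.7857 − 0.67) / 3.2630 = 2.1157 / 3.2630 = 0.6484

0.648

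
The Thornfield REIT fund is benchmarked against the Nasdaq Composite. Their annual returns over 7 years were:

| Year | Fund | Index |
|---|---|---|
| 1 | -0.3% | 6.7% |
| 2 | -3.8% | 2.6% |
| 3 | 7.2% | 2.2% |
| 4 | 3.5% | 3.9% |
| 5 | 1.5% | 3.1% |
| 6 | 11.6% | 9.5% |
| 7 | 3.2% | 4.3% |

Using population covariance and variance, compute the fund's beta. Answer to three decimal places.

0.989

r̄p = 3.2714%,  r̄m = 4.6143%
Cov = Σ(rp − r̄p)(rm − r̄m) / 7 = 5.7918
Var(rm) = Σ(rm − r̄m)² / 7 = 5.8584
β = Cov / Var = 5.7918 / 5.8584 = 0.9886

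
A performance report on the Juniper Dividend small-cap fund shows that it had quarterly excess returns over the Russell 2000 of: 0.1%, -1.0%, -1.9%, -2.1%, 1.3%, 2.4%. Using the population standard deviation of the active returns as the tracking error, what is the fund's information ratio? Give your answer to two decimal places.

Mean return μ = -1.20 / 6 = -0.2000%
Σ(r − μ)² = 16.2400; population σ = √(16.2400/6) = 1.6452%
IR = μ / tracking error = -0.2000 / 1.6452 = -0.1216

-0.12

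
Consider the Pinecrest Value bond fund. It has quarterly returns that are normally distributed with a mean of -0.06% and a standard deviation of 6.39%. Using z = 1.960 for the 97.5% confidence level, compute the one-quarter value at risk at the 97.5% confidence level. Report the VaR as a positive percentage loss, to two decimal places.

12.58

VaR (as % loss) = −(μ − z·σ) = −(-0.06% − 1.960 × 6.39%) = −(-12.5844%) = 12.5844%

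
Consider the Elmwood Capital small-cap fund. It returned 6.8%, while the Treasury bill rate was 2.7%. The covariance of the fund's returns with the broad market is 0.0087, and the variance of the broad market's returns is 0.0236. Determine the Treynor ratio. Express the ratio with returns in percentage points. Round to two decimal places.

11.12

β = Cov / Var = 0.0087 / 0.0236 = 0.3686
Treynor = (Rp − Rf) / β = (6.8% − 2.7%) / 0.3686 = 4.10 / 0.3686 = 11.1232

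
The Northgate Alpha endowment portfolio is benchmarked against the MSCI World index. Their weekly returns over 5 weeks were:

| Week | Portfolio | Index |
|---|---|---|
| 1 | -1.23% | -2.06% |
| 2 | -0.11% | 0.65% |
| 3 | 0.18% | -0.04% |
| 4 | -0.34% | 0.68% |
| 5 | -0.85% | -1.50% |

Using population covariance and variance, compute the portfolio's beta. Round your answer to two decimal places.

r̄p = -0.4700%,  r̄m = -0.4540%
Cov = Σ(rp − r̄p)(rm − r̄m) / 5 = 0.4864
Var(rm) = Σ(rm − r̄m)² / 5 = 1.2699
β = Cov / Var = 0.4864 / 1.2699 = 0.3830

0.38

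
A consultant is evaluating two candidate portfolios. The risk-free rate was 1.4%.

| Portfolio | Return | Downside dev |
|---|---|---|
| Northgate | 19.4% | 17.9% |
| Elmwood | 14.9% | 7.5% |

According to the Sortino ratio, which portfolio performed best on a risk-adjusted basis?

Northgate: Sortino ratio = (19.4% − 1.4%) / 17.9% = 1.006
Elmwood: Sortino ratio = (14.9% − 1.4%) / 7.5% = 1.800
Highest: Elmwood (1.800).

Elmwood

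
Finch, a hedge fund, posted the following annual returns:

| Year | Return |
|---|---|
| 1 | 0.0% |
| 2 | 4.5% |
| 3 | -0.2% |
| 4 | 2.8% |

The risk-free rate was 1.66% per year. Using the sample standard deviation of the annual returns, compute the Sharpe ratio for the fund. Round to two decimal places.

0.05

μ = (0 + 4.5 − 0.2 + 2.8) / 4 = 7.10 / 4 = 1.7750%
Σ(r − μ)² = (0 − 1.7750)² + (4.5 − 1.7750)² + (-0.2 − 1.7750)² + … = 15.5275
σ = √[15.5275 / 3] = 2.2750%
Sharpe = (μ − rf) / σ = (1.7750 − 1.66) / 2.2750 = 0.1150 / 2.2750 = 0.0505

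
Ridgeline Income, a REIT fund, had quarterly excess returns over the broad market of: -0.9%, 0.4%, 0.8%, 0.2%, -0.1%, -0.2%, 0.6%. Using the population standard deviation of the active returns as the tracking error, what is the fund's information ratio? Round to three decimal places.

r̄ = (-0.9 + 0.4 + 0.8 + 0.2 − 0.1 − 0.2 + 0.6) / 7 = 0.1143%
Σ(r − r̄)² = (-0.9 − 0.1143)² + (0.4 − 0.1143)² + (0.8 − 0.1143)² + … = 1.9686
σ = √[1.9686 / 7] = 0.5303%
IR = r̄ / tracking error = 0.1143 / 0.5303 = 0.2155

0.216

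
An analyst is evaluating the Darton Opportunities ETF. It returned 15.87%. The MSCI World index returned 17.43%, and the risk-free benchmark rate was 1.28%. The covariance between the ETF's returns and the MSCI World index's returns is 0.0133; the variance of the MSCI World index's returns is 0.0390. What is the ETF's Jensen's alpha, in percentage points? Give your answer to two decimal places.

β = Cov / Var = 0.0133 / 0.0390 = 0.3410
E[R] = Rf + β(Rm − Rf) = 1.28% + 0.3410 × (17.43% − 1.28%) = 6.7872%
α = Rp − E[R] = 15.87% − 6.7872% = 9.0828

9.08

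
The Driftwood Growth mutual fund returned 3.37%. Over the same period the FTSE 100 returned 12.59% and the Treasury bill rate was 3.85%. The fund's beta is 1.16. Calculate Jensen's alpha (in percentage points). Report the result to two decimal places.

CAPM expected return = Rf + β(Rm − Rf) = 3.85% + 1.16 × (12.59% − 3.85%) = 3.85 + 1.16 × 8.74 = 13.9884%
Jensen's α = Rp − E[R] = 3.37% − 13.9884% = -10.6184

-10.62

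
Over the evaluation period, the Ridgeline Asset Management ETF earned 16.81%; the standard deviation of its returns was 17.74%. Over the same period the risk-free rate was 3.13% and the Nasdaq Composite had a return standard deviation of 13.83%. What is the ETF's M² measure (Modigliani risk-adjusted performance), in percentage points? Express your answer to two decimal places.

Sharpe = (Rp − Rf) / σp = (16.81% − 3.13%) / 17.74% = 0.7711
M² = Rf + Sharpe × σm = 3.13% + 0.7711 × 13.83% = 13.7943%

13.79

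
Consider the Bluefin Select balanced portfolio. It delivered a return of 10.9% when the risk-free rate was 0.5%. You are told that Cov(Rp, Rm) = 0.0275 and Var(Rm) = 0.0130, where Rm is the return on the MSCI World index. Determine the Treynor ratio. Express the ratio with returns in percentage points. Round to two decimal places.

β = Cov / Var = 0.0275 / 0.0130 = 2.1154
Treynor = (Rp − Rf) / β = (10.9% − 0.5%) / 2.1154 = 10.40 / 2.1154 = 4.9163

4.92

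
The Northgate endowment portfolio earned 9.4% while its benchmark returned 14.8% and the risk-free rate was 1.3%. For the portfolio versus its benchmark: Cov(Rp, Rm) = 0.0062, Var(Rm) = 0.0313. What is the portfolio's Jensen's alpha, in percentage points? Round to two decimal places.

5.43

β = Cov / Var = 0.0062 / 0.0313 = 0.1981
E[R] = Rf + β(Rm − Rf) = 1.3% + 0.1981 × (14.8% − 1.3%) = 3.9744%
α = Rp − E[R] = 9.4% − 3.9744% = 5.4256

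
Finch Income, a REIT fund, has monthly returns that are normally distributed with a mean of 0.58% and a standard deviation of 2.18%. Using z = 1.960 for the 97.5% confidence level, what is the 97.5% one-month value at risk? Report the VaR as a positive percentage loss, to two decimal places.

VaR (as % loss) = −(μ − z·σ) = −(0.58% − 1.960 × 2.18%) = −(-3.6928%) = 3.6928%

3.69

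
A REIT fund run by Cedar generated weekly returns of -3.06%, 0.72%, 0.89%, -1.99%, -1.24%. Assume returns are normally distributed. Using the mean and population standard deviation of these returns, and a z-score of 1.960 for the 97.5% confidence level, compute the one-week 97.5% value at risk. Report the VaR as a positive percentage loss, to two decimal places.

r̄ = (-3.06 + 0.72 + 0.89 − 1.99 − 1.24) / 5 = -0.9360%
Population std dev = √[11.7913 / 5] = 1.5357%
VaR = −(r̄ − z·σ) = −(-0.9360 − 1.960 × 1.5357) = −(-3.9460) = 3.9460%

3.95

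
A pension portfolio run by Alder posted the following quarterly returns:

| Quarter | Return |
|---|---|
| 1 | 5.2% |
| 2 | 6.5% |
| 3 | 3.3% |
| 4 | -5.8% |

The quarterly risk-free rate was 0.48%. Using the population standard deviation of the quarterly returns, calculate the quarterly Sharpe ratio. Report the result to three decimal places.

r̄ = (5.2 + 6.5 + 3.3 − 5.8) / 4 = 9.20 / 4 = 2.3000%
Σ(r − r̄)² = 92.6600; population σ = √(92.6600/4) = 4.8130%
Sharpe = (r̄ − rf) / σ = (2.3000 − 0.48) / 4.8130 = 1.8200 / 4.8130 = 0.3781

0.378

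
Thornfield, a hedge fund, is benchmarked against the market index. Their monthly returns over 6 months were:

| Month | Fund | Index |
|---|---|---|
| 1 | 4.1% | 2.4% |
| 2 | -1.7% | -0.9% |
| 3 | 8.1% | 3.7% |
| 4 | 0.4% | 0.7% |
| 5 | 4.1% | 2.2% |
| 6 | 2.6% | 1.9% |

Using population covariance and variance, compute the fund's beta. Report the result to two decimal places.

2.09

r̄p = 2.9333%,  r̄m = 1.6667%
Cov = Σ(rp − r̄p)(rm − r̄m) / 6 = 4.3744
Var(rm) = Σ(rm − r̄m)² / 6 = 2.0889
β = Cov / Var = 4.3744 / 2.0889 = 2.0941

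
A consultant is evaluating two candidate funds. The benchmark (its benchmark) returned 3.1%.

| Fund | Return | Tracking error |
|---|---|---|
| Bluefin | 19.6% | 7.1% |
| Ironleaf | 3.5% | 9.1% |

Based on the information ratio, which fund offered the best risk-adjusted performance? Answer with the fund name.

Bluefin: IR = (19.6% − 3.1%) / 7.1% = 2.324
Ironleaf: IR = (3.5% − 3.1%) / 9.1% = 0.044
Highest: Bluefin (2.324).

Bluefin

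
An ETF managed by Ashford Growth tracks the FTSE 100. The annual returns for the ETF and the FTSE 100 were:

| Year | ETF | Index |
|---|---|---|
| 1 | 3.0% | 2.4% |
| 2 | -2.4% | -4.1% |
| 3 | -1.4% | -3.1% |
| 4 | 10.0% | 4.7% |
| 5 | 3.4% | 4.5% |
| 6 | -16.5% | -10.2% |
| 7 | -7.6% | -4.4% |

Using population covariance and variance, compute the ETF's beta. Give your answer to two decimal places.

r̄p = -1.6429%,  r̄m = -1.4571%
Cov = Σ(rp − r̄p)(rm − r̄m) / 7 = 38.3804
Var(rm) = Σ(rm − r̄m)² / 7 = 26.1510
β = Cov / Var = 38.3804 / 26.1510 = 1.4676

1.47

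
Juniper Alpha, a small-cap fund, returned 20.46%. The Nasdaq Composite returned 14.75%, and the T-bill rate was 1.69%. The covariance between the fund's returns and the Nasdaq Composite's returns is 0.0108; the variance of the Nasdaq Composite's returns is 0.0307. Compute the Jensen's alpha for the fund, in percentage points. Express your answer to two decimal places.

β = Cov / Var = 0.0108 / 0.0307 = 0.3518
E[R] = Rf + β(Rm − Rf) = 1.69% + 0.3518 × (14.75% − 1.69%) = 6.2845%
α = Rp − E[R] = 20.46% − 6.2845% = 14.1755

14.18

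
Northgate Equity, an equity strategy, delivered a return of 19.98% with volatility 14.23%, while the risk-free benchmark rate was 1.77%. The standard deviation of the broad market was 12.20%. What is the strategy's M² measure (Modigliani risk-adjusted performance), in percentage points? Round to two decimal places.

17.38

Sharpe = (Rp − Rf) / σp = (19.98% − 1.77%) / 14.23% = 1.2797
M² = Rf + Sharpe × σm = 1.77% + 1.2797 × 12.20% = 17.3823%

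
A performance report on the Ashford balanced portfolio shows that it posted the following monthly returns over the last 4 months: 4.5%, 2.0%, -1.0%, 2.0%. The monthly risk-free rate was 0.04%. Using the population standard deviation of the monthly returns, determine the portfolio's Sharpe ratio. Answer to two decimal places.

Mean return r̄ = 7.50 / 4 = 1.8750%
Σ(r − r̄)² = 15.1875; population σ = √(15.1875/4) = 1.9486%
Sharpe = (r̄ − rf) / σ = (1.8750 − 0.04) / 1.9486 = 1.8350 / 1.9486 = 0.9417

0.94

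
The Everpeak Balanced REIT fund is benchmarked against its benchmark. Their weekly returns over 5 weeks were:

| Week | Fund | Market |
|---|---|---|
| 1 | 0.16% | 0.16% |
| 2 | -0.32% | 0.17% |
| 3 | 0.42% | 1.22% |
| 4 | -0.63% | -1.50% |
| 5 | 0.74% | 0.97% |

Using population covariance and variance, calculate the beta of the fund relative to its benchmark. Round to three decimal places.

r̄p = 0.0740%,  r̄m = 0.2040%
Cov = Σ(rp − r̄p)(rm − r̄m) / 5 = 0.4142
Var(rm) = Σ(rm − r̄m)² / 5 = 0.9051
β = Cov / Var = 0.4142 / 0.9051 = 0.4576

0.458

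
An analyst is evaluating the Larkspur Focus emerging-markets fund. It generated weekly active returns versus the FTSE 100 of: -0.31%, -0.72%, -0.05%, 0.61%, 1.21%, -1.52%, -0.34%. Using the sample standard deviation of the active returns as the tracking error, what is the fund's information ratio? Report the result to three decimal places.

-0.181

r̄ = (-0.31 − 0.72 − 0.05 + 0.61 + 1.21 − 1.52 − 0.34) / 7 = -0.1600%
Sample σ = √[Σ(r − r̄)² / 6] = √[4.7000 / 6] = √0.7833 = 0.8850%
IR = r̄ / tracking error = -0.1600 / 0.8850 = -0.1808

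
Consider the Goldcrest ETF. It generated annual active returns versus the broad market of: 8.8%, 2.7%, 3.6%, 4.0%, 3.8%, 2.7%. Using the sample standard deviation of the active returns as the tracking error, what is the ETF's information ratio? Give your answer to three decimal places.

1.864

Mean return r̄ = 25.60 / 6 = 4.2667%
Σ(r − r̄)² = 26.1933; sample σ = √(26.1933/5) = 2.2888%
IR = r̄ / tracking error = 4.2667 / 2.2888 = 1.8642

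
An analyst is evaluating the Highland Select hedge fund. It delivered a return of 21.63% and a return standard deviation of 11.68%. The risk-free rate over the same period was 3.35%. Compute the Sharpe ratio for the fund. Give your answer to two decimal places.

Sharpe = (Rp − Rf) / σp = (21.63% − 3.35%) / 11.68% = 18.28% / 11.68% = 1.5651

1.57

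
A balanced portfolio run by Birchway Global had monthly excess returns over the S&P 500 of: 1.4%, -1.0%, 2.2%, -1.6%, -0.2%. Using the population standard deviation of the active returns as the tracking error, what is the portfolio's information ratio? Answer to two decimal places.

Mean return r̄ = 0.80 / 5 = 0.1600%
Σ(r − r̄)² = (1.4 − 0.1600)² + (-1 − 0.1600)² + (2.2 − 0.1600)² + … = 10.2720
σ = √[10.2720 / 5] = 1.4333%
IR = r̄ / tracking error = 0.1600 / 1.4333 = 0.1116

0.11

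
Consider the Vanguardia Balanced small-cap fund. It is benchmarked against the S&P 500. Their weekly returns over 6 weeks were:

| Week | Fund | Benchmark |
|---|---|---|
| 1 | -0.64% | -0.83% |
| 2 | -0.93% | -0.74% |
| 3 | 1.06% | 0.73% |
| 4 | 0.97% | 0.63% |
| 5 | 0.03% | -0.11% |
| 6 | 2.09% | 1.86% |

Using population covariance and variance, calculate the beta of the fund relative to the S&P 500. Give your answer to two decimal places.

r̄p = 0.4300%,  r̄m = 0.2567%
Cov = Σ(rp − r̄p)(rm − r̄m) / 6 = 0.9710
Var(rm) = Σ(rm − r̄m)² / 6 = 0.8738
β = Cov / Var = 0.9710 / 0.8738 = 1.1112

1.11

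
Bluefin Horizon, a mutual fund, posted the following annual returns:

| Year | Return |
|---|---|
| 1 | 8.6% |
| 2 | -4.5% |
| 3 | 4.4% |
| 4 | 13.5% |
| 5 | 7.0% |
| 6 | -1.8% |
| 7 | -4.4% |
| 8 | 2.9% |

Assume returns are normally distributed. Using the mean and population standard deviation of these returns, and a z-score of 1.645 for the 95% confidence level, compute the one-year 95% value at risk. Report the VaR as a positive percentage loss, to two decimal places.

Mean return μ = 25.70 / 8 = 3.2125%
Σ(r − μ)² = (8.6 − 3.2125)² + (-4.5 − 3.2125)² + … = 293.2688
σ = √[293.2688 / 8] = 6.0546%
VaR = −(μ − z·σ) = −(3.2125 − 1.645 × 6.0546) = −(-6.7473) = 6.7473%

6.75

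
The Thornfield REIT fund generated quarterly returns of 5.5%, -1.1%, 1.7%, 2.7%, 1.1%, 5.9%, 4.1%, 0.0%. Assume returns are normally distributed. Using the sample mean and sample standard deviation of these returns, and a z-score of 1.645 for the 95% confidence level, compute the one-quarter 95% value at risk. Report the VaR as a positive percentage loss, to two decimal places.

μ = (5.5 − 1.1 + 1.7 + 2.7 + 1.1 + 5.9 + 4.1 + 0) / 8 = 19.90 / 8 = 2.4875%
Σ(r − μ)² = (5.5 − 2.4875)² + (-1.1 − 2.4875)² + … = 44.9688
sample σ = √(44.9688 / 7) = √6.4241 = 2.5346%
VaR = −(μ − z·σ) = −(2.4875 − 1.645 × 2.5346) = −(-1.6819) = 1.6819%

1.68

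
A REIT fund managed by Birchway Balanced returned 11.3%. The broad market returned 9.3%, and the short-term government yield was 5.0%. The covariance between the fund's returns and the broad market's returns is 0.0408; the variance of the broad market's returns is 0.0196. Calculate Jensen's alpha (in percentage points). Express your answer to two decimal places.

β = Cov / Var = 0.0408 / 0.0196 = 2.0816
E[R] = Rf + β(Rm − Rf) = 5.0% + 2.0816 × (9.3% − 5.0%) = 13.9509%
α = Rp − E[R] = 11.3% − 13.9509% = -2.6509

-2.65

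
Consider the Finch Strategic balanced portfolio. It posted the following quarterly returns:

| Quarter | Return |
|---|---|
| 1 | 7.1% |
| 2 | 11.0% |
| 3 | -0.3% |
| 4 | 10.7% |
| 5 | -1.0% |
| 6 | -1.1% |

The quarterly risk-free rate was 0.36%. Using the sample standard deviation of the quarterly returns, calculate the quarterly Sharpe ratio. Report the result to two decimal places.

r̄ = (7.1 + 11 − 0.3 + 10.7 − 1 − 1.1) / 6 = 26.40 / 6 = 4.4000%
Σ(r − r̄)² = 172.0400; sample σ = √(172.0400/5) = 5.8658%
Sharpe = (r̄ − rf) / σ = (4.4000 − 0.36) / 5.8658 = 4.0400 / 5.8658 = 0.6887

0.69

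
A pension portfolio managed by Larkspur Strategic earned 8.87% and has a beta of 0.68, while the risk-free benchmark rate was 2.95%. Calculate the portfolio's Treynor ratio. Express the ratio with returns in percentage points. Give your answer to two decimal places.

8.71

Treynor = (Rp − Rf) / β = (8.87% − 2.95%) / 0.68 = 5.92 / 0.68 = 8.7059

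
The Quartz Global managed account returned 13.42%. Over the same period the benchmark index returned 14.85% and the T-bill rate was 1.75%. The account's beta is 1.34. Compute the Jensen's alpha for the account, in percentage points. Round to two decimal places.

-5.88

CAPM expected return = Rf + β(Rm − Rf) = 1.75% + 1.34 × (14.85% − 1.75%) = 1.75 + 1.34 × 13.10 = 19.3040%
Jensen's α = Rp − E[R] = 13.42% − 19.3040% = -5.8840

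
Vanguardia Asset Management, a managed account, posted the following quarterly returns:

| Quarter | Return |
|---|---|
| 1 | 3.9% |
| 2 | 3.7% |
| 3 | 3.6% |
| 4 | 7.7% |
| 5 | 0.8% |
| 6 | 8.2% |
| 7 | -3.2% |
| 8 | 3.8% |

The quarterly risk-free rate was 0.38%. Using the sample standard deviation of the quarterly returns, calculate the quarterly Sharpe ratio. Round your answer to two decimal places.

r̄ = (3.9 + 3.7 + 3.6 + 7.7 + 0.8 + 8.2 − 3.2 + 3.8) / 8 = 28.50 / 8 = 3.5625%
Sample std dev = √[92.1788 / 7] = 3.6288%
Sharpe = (r̄ − rf) / σ = (3.5625 − 0.38) / 3.6288 = 3.1825 / 3.6288 = 0.8770

0.88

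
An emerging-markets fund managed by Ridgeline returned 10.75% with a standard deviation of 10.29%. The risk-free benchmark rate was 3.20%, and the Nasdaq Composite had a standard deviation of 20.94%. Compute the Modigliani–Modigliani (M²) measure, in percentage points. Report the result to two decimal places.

18.56

Sharpe = (Rp − Rf) / σp = (10.75% − 3.20%) / 10.29% = 0.7337
M² = Rf + Sharpe × σm = 3.20% + 0.7337 × 20.94% = 18.5637%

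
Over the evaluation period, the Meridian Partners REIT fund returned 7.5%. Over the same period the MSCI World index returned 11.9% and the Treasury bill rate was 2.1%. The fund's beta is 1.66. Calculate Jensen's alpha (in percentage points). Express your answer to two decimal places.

-10.87

CAPM expected return = Rf + β(Rm − Rf) = 2.1% + 1.66 × (11.9% − 2.1%) = 2.1 + 1.66 × 9.80 = 18.3680%
Jensen's α = Rp − E[R] = 7.5% − 18.3680% = -10.8680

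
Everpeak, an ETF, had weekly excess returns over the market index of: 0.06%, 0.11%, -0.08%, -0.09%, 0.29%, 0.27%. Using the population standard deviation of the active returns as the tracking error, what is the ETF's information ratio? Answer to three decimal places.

Mean return r̄ = 0.560 / 6 = 0.0933%
Σ(r − r̄)² = (0.06 − 0.0933)² + (0.11 − 0.0933)² + … = 0.1349
population σ = √(0.1349 / 6) = √0.0225 = 0.1500%
IR = r̄ / tracking error = 0.0933 / 0.1500 = 0.6220

0.622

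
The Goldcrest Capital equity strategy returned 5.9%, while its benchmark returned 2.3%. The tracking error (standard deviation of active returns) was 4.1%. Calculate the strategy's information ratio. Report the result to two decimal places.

IR = (Rp − Rb) / TE = (5.9% − 2.3%) / 4.1% = 3.60% / 4.1% = 0.8780

0.88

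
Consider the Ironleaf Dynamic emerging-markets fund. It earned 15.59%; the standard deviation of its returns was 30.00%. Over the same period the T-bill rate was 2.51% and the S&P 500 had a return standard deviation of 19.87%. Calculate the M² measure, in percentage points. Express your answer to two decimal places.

Sharpe = (Rp − Rf) / σp = (15.59% − 2.51%) / 30.00% = 0.4360
M² = Rf + Sharpe × σm = 2.51% + 0.4360 × 19.87% = 11.1733%

11.17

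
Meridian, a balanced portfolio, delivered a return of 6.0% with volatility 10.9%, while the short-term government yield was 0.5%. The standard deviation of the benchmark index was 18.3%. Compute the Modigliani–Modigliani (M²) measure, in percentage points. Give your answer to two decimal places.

9.73

Sharpe = (Rp − Rf) / σp = (6.0% − 0.5%) / 10.9% = 0.5046
M² = Rf + Sharpe × σm = 0.5% + 0.5046 × 18.3% = 9.7342%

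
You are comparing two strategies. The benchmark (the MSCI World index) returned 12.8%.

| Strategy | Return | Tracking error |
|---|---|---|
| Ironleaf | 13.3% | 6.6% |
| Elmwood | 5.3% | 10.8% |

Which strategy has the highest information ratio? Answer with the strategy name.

Ironleaf

Ironleaf: IR = (13.3% − 12.8%) / 6.6% = 0.076
Elmwood: IR = (5.3% − 12.8%) / 10.8% = -0.694
Highest: Ironleaf (0.076).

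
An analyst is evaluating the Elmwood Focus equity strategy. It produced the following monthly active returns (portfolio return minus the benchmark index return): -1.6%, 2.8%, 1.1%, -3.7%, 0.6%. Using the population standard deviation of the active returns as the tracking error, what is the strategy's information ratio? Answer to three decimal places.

μ = (-1.6 + 2.8 + 1.1 − 3.7 + 0.6) / 5 = -0.1600%
Σ(r − μ)² = (-1.6 − (-0.1600))² + (2.8 − (-0.1600))² + (1.1 − (-0.1600))² + … = 25.5320
σ = √[25.5320 / 5] = 2.2597%
IR = μ / tracking error = -0.1600 / 2.2597 = -0.0708

-0.071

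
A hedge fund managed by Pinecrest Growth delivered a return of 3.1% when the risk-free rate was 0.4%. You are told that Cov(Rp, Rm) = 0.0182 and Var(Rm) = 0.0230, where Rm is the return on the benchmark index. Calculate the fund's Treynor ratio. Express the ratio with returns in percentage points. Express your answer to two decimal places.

3.41

β = Cov / Var = 0.0182 / 0.0230 = 0.7913
Treynor = (Rp − Rf) / β = (3.1% − 0.4%) / 0.7913 = 2.70 / 0.7913 = 3.4121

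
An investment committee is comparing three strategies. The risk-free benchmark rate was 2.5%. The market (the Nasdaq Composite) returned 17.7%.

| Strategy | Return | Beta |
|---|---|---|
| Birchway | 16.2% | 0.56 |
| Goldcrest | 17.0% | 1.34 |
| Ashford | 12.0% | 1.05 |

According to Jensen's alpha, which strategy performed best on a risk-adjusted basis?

Birchway: α = 16.2% − [2.5% + 0.56 × (17.7% − 2.5%)] = 5.188
Goldcrest: α = 17.0% − [2.5% + 1.34 × (17.7% − 2.5%)] = -5.868
Ashford: α = 12.0% − [2.5% + 1.05 × (17.7% − 2.5%)] = -6.460
Highest: Birchway (5.188).

Birchway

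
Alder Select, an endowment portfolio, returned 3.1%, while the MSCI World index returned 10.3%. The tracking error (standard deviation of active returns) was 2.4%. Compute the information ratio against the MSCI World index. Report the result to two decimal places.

-3.00

IR = (Rp − Rb) / TE = (3.1% − 10.3%) / 2.4% = -7.20% / 2.4% = -3.0000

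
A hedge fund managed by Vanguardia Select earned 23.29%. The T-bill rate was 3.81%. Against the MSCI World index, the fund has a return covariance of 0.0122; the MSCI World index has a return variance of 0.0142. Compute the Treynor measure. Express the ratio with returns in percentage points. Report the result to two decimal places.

β = Cov / Var = 0.0122 / 0.0142 = 0.8592
Treynor = (Rp − Rf) / β = (23.29% − 3.81%) / 0.8592 = 19.48 / 0.8592 = 22.6723

22.67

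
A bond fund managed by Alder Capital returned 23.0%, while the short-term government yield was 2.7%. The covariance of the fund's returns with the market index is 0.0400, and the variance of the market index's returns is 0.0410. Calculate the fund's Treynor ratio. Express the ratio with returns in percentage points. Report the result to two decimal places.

β = Cov / Var = 0.0400 / 0.0410 = 0.9756
Treynor = (Rp − Rf) / β = (23.0% − 2.7%) / 0.9756 = 20.30 / 0.9756 = 20.8077

20.81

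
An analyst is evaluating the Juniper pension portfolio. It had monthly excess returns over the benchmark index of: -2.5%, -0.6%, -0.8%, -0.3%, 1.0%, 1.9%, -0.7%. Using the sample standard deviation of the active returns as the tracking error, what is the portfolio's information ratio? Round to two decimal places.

-0.20

r̄ = (-2.5 − 0.6 − 0.8 − 0.3 + 1 + 1.9 − 0.7) / 7 = -0.2857%
Σ(r − r̄)² = (-2.5 − (-0.2857))² + (-0.6 − (-0.2857))² + … = 11.8686
sample σ = √(11.8686 / 6) = √1.9781 = 1.4064%
IR = r̄ / tracking error = -0.2857 / 1.4064 = -0.2031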